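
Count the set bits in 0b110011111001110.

10

n = 110011111001110
Count the 1s: 1 + 1 + 1 + 1 + 1 + 1 + 1 + 1 + 1 + 1 = 10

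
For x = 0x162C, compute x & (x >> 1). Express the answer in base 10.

x = 1011000101100 = 5676
x>>1 = 0101100010110
AND  = 0001000000100 = 516
(x & (x >> 1) has a 1 wherever x has two consecutive 1 bits.)

516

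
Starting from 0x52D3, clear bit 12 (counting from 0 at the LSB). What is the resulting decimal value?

x = 101001011010011
bit 12 is currently 1; clear it via x & ~(1 << 12) = x & ~4096
→ 100001011010011 = 17107

17107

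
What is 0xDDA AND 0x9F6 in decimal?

0xDDA = 110111011010
0x9F6 = 100111110110
AND → 100111010010 = 2514

2514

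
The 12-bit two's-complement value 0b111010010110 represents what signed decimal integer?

pattern = 111010010110 (MSB is 1 ⇒ negative)
Invert: 000101101001, add 1 → 000101101010 = 362, so the value is -362.
(Equivalently: 3734 - 2^12 = 3734 - 4096 = -362.)

-362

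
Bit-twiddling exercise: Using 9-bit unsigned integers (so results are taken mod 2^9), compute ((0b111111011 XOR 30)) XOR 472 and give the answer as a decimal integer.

61

0b111111011 = 111111011
30 = 000011110
→ XOR → 111100101 = 485
472 = 111011000
→ XOR → 000111101 = 61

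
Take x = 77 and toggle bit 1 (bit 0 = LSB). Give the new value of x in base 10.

79

x = 0001001101
bit 1 is currently 0; toggle it via x ^ (1 << 1) = x ^ 2
→ 0001001111 = 79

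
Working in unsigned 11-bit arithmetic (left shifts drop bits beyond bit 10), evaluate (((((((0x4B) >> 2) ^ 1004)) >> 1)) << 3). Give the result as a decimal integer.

0x4B = 00001001011
→ >> 2 → 00000010010 = 18
1004 = 01111101100
→ ^ → 01111111110 = 1022
→ >> 1 → 00111111111 = 511
→ << 3 (mod 2^11) → 11111111000 = 2040

2040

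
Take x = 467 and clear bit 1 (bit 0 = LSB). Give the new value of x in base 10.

x = 0111010011
bit 1 is currently 1; clear it via x & ~(1 << 1) = x & ~2
→ 0111010001 = 465

465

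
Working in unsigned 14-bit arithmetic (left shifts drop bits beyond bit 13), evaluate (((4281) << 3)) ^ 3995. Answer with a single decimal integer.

4281 = 01000010111001
→ << 3 (mod 2^14) → 00010111001000 = 1480
3995 = 00111110011011
→ ^ → 00101001010011 = 2643

2643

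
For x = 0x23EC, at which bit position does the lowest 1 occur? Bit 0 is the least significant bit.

2

0x23EC = 10001111101100
Trailing zeros: 2, so the lowest set bit is bit 2 (value 4).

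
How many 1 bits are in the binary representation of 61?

61 = 111101
Count the 1s: 1 + 1 + 1 + 1 + 1 = 5

5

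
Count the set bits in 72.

72 = 1001000
Count the 1s: 1 + 1 = 2

2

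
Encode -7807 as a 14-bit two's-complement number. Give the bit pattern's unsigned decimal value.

8577

7807 in 14 bits: 01111001111111
Invert: 10000110000000
Add 1:  10000110000001 = 8577
(Check: 2^14 - 7807 = 16384 - 7807 = 8577.)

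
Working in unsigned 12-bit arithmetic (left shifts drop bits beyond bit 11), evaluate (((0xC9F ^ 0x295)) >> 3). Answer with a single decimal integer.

449

0xC9F = 110010011111
0x295 = 001010010101
→ ^ → 111000001010 = 3594
→ >> 3 → 000111000001 = 449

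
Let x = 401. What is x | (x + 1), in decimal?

403

x = 110010001 = 401
x + 1 = 110010010
OR    = 110010011 = 403
(x | (x + 1) sets the lowest cleared bit.)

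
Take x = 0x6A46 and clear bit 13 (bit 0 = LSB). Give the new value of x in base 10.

19014

x = 110101001000110
bit 13 is currently 1; clear it via x & ~(1 << 13) = x & ~8192
→ 100101001000110 = 19014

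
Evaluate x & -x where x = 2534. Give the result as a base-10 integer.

2

x = 100111100110 = 2534
-x (two's complement) = …011000011010
AND   = 000000000010 = 2
(x & -x isolates the lowest set bit of x.)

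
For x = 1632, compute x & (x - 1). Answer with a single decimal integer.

x = 11001100000 = 1632
x - 1 = 11001011111
AND   = 11001000000 = 1600
(x & (x - 1) clears the lowest set bit of x.)

1600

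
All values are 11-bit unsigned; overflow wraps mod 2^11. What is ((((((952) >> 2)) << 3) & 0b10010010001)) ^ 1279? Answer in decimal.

239

952 = 01110111000
→ >> 2 → 00011101110 = 238
→ << 3 (mod 2^11) → 11101110000 = 1904
0b10010010001 = 10010010001
→ & → 10000010000 = 1040
1279 = 10011111111
→ ^ → 00011101111 = 239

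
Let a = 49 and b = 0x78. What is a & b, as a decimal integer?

49 = 0110001
0x78 = 1111000
AND → 0110000 = 48

48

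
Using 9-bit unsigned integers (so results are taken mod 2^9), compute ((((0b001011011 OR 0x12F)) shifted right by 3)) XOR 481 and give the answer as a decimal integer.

462

0b001011011 = 001011011
0x12F = 100101111
→ OR → 101111111 = 383
→ shifted right by 3 → 000101111 = 47
481 = 111100001
→ XOR → 111001110 = 462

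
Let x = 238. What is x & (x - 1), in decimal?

x = 11101110 = 238
x - 1 = 11101101
AND   = 11101100 = 236
(x & (x - 1) clears the lowest set bit of x.)

236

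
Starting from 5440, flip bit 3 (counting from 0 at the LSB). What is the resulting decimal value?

x = 1010101000000
bit 3 is currently 0; toggle it via x ^ (1 << 3) = x ^ 8
→ 1010101001000 = 5448

5448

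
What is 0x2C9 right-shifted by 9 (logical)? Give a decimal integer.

1

0x2C9 = 1011001001
shift right by 9 → 0000000001 = 1
(equivalently, floor(713 / 512))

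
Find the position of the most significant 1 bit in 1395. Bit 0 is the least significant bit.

10

1395 = 10101110011
The topmost 1 is at position 10 (since 2^10 = 1024 ≤ 1395 < 2048).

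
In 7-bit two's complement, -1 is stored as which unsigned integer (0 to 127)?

1 in 7 bits: 0000001
Invert: 1111110
Add 1:  1111111 = 127
(Check: 2^7 - 1 = 128 - 1 = 127.)

127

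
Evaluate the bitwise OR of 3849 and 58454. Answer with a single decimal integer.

61279

3849 = 0000111100001001
58454 = 1110010001010110
 OR → 1110111101011111 = 61279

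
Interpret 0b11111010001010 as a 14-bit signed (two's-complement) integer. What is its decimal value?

pattern = 11111010001010 (MSB is 1 ⇒ negative)
Invert: 00000101110101, add 1 → 00000101110110 = 374, so the value is -374.
(Equivalently: 16010 - 2^14 = 16010 - 16384 = -374.)

-374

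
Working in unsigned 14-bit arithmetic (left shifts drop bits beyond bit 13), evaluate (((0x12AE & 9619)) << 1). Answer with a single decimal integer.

260

0x12AE = 01001010101110
9619 = 10010110010011
→ & → 00000010000010 = 130
→ << 1 (mod 2^14) → 00000100000100 = 260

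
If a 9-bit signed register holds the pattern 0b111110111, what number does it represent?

-9

pattern = 111110111 (MSB is 1 ⇒ negative)
Invert: 000001000, add 1 → 000001001 = 9, so the value is -9.
(Equivalently: 503 - 2^9 = 503 - 512 = -9.)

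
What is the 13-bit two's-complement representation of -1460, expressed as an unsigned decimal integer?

6732

1460 in 13 bits: 0010110110100
Invert: 1101001001011
Add 1:  1101001001100 = 6732
(Check: 2^13 - 1460 = 8192 - 1460 = 6732.)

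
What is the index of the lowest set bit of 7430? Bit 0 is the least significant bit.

7430 = 1110100000110
Trailing zeros: 1, so the lowest set bit is bit 1 (value 2).

1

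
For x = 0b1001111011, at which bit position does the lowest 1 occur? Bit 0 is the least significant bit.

0

0b1001111011 = 1001111011
Trailing zeros: 0, so the lowest set bit is bit 0 (value 1).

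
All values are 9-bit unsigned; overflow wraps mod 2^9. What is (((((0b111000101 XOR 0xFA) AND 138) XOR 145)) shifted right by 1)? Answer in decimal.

0b111000101 = 111000101
0xFA = 011111010
→ XOR → 100111111 = 319
138 = 010001010
→ AND → 000001010 = 10
145 = 010010001
→ XOR → 010011011 = 155
→ shifted right by 1 → 001001101 = 77

77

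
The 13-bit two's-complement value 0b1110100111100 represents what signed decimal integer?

pattern = 1110100111100 (MSB is 1 ⇒ negative)
Invert: 0001011000011, add 1 → 0001011000100 = 708, so the value is -708.
(Equivalently: 7484 - 2^13 = 7484 - 8192 = -708.)

-708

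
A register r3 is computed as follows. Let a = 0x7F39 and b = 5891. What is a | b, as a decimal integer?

32571

0x7F39 = 111111100111001
5891 = 001011100000011
 OR → 111111100111011 = 32571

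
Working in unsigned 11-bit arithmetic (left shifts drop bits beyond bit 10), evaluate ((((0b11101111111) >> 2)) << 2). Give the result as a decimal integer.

0b11101111111 = 11101111111
→ >> 2 → 00111011111 = 479
→ << 2 (mod 2^11) → 11101111100 = 1916

1916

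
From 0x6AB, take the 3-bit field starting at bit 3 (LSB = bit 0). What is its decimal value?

v = 11010101011
Shift right by 3: 11010101
Mask low 3 bits: 101 = 5

5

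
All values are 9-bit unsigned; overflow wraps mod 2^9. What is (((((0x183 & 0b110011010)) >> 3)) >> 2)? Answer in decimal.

0x183 = 110000011
0b110011010 = 110011010
→ & → 110000010 = 386
→ >> 3 → 000110000 = 48
→ >> 2 → 000001100 = 12

12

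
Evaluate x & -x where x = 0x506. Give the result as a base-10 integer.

2

x = 10100000110 = 1286
-x (two's complement) = …01011111010
AND   = 00000000010 = 2
(x & -x isolates the lowest set bit of x.)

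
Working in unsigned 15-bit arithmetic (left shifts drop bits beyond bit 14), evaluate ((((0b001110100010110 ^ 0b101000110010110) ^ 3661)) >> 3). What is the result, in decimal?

2137

0b001110100010110 = 001110100010110
0b101000110010110 = 101000110010110
→ ^ → 100110010000000 = 19584
3661 = 000111001001101
→ ^ → 100001011001101 = 17101
→ >> 3 → 000100001011001 = 2137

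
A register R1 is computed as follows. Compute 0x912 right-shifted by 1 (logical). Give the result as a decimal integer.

1161

0x912 = 100100010010
shift right by 1 → 010010001001 = 1161
(equivalently, floor(2322 / 2))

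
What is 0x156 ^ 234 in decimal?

444

0x156 = 101010110
234 = 011101010
XOR → 110111100 = 444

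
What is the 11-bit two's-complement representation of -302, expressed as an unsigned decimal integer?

302 in 11 bits: 00100101110
Invert: 11011010001
Add 1:  11011010010 = 1746
(Check: 2^11 - 302 = 2048 - 302 = 1746.)

1746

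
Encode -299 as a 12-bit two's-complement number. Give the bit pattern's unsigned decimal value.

3797

299 in 12 bits: 000100101011
Invert: 111011010100
Add 1:  111011010101 = 3797
(Check: 2^12 - 299 = 4096 - 299 = 3797.)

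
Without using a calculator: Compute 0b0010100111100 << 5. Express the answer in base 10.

42880

x = 0000010100111100
shift left by 5 → 1010011110000000 = 42880
(equivalently, 1340 × 2^5 = 1340 × 32)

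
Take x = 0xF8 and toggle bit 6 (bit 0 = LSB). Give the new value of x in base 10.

184

x = 011111000
bit 6 is currently 1; toggle it via x ^ (1 << 6) = x ^ 64
→ 010111000 = 184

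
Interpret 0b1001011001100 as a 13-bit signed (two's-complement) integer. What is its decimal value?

-3380

pattern = 1001011001100 (MSB is 1 ⇒ negative)
Invert: 0110100110011, add 1 → 0110100110100 = 3380, so the value is -3380.
(Equivalently: 4812 - 2^13 = 4812 - 8192 = -3380.)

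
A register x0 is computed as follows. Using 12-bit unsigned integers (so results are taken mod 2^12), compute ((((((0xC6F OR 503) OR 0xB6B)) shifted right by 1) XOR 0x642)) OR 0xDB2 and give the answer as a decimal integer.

0xC6F = 110001101111
503 = 000111110111
→ OR → 110111111111 = 3583
0xB6B = 101101101011
→ OR → 111111111111 = 4095
→ shifted right by 1 → 011111111111 = 2047
0x642 = 011001000010
→ XOR → 000110111101 = 445
0xDB2 = 110110110010
→ OR → 110110111111 = 3519

3519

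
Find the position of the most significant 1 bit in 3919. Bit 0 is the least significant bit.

3919 = 111101001111
The topmost 1 is at position 11 (since 2^11 = 2048 ≤ 3919 < 4096).

11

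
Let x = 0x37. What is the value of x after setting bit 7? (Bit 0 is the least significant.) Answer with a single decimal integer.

x = 000110111
bit 7 is currently 0; set it via x | (1 << 7) = x | 128
→ 010110111 = 183

183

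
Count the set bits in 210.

210 = 11010010
Count the 1s: 1 + 1 + 1 + 1 = 4

4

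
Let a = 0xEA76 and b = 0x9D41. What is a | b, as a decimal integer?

0xEA76 = 1110101001110110
0x9D41 = 1001110101000001
 OR → 1111111101110111 = 65399

65399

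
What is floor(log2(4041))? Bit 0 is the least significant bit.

4041 = 111111001001
The topmost 1 is at position 11 (since 2^11 = 2048 ≤ 4041 < 4096).

11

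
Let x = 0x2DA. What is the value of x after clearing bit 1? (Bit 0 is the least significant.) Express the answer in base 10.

x = 001011011010
bit 1 is currently 1; clear it via x & ~(1 << 1) = x & ~2
→ 001011011000 = 728

728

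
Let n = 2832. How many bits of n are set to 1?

4

2832 = 101100010000
Count the 1s: 1 + 1 + 1 + 1 = 4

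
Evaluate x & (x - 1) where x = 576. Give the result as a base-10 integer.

512

x = 1001000000 = 576
x - 1 = 1000111111
AND   = 1000000000 = 512
(x & (x - 1) clears the lowest set bit of x.)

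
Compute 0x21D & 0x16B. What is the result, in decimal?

0x21D = 1000011101
0x16B = 0101101011
AND → 0000001001 = 9

9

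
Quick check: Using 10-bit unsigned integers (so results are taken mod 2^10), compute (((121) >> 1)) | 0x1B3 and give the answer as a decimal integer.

121 = 0001111001
→ >> 1 → 0000111100 = 60
0x1B3 = 0110110011
→ | → 0110111111 = 447

447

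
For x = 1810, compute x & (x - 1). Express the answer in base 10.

x = 11100010010 = 1810
x - 1 = 11100010001
AND   = 11100010000 = 1808
(x & (x - 1) clears the lowest set bit of x.)

1808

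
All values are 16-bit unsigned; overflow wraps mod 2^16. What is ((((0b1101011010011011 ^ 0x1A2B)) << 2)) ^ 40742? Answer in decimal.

0b1101011010011011 = 1101011010011011
0x1A2B = 0001101000101011
→ ^ → 1100110010110000 = 52400
→ << 2 (mod 2^16) → 0011001011000000 = 12992
40742 = 1001111100100110
→ ^ → 1010110111100110 = 44518

44518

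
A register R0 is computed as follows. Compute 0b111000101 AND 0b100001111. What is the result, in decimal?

261

a = 111000101
b = 100001111
AND → 100000101 = 261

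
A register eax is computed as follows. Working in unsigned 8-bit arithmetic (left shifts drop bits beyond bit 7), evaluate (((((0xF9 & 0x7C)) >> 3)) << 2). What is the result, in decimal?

0xF9 = 11111001
0x7C = 01111100
→ & → 01111000 = 120
→ >> 3 → 00001111 = 15
→ << 2 (mod 2^8) → 00111100 = 60

60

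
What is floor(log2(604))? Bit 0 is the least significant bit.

9

604 = 1001011100
The topmost 1 is at position 9 (since 2^9 = 512 ≤ 604 < 1024).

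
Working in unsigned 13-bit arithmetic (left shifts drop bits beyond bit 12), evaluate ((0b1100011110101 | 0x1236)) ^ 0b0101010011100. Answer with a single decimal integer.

4203

0b1100011110101 = 1100011110101
0x1236 = 1001000110110
→ | → 1101011110111 = 6903
0b0101010011100 = 0101010011100
→ ^ → 1000001101011 = 4203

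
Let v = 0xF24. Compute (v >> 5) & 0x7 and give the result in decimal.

v = 111100100100
Shift right by 5: 1111001
Mask low 3 bits: 001 = 1

1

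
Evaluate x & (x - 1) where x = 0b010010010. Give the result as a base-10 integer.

x = 10010010 = 146
x - 1 = 10010001
AND   = 10010000 = 144
(x & (x - 1) clears the lowest set bit of x.)

144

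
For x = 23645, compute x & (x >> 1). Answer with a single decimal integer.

x = 101110001011101 = 23645
x>>1 = 010111000101110
AND  = 000110000001100 = 3084
(x & (x >> 1) has a 1 wherever x has two consecutive 1 bits.)

3084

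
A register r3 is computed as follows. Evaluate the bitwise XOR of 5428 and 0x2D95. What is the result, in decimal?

14497

5428 = 01010100110100
0x2D95 = 10110110010101
XOR → 11100010100001 = 14497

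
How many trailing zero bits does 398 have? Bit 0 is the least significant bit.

398 = 110001110
Trailing zeros: 1, so the lowest set bit is bit 1 (value 2).

1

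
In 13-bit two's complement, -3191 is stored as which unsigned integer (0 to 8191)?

3191 in 13 bits: 0110001110111
Invert: 1001110001000
Add 1:  1001110001001 = 5001
(Check: 2^13 - 3191 = 8192 - 3191 = 5001.)

5001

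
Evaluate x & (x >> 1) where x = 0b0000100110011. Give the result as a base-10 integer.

17

x = 100110011 = 307
x>>1 = 010011001
AND  = 000010001 = 17
(x & (x >> 1) has a 1 wherever x has two consecutive 1 bits.)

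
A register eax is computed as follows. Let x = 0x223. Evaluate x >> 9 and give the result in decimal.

1

0x223 = 1000100011
shift right by 9 → 0000000001 = 1
(equivalently, floor(547 / 512))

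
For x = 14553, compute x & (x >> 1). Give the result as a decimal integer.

6216

x = 11100011011001 = 14553
x>>1 = 01110001101100
AND  = 01100001001000 = 6216
(x & (x >> 1) has a 1 wherever x has two consecutive 1 bits.)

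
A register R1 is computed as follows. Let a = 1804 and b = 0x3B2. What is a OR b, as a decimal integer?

1804 = 11100001100
0x3B2 = 01110110010
 OR → 11110111110 = 1982

1982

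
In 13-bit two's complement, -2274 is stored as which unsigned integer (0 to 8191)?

5918

2274 in 13 bits: 0100011100010
Invert: 1011100011101
Add 1:  1011100011110 = 5918
(Check: 2^13 - 2274 = 8192 - 2274 = 5918.)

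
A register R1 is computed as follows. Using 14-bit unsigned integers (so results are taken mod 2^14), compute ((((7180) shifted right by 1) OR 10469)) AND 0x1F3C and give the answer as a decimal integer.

3620

7180 = 01110000001100
→ shifted right by 1 → 00111000000110 = 3590
10469 = 10100011100101
→ OR → 10111011100111 = 12007
0x1F3C = 01111100111100
→ AND → 00111000100100 = 3620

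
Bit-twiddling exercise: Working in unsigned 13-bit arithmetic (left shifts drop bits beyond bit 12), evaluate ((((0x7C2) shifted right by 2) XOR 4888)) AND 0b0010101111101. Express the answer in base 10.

0x7C2 = 0011111000010
→ shifted right by 2 → 0000111110000 = 496
4888 = 1001100011000
→ XOR → 1001011101000 = 4840
0b0010101111101 = 0010101111101
→ AND → 0000001101000 = 104

104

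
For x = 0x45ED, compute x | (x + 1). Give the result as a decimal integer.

17903

x = 100010111101101 = 17901
x + 1 = 100010111101110
OR    = 100010111101111 = 17903
(x | (x + 1) sets the lowest cleared bit.)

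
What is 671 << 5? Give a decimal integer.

21472

671 = 000001010011111
shift left by 5 → 101001111100000 = 21472
(equivalently, 671 × 2^5 = 671 × 32)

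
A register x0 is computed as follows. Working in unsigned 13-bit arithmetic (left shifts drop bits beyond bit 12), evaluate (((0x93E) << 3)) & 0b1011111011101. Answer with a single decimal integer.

0x93E = 0100100111110
→ << 3 (mod 2^13) → 0100111110000 = 2544
0b1011111011101 = 1011111011101
→ & → 0000111010000 = 464

464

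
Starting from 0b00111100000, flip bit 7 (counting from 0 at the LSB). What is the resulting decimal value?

352

x = 00111100000
bit 7 is currently 1; toggle it via x ^ (1 << 7) = x ^ 128
→ 00101100000 = 352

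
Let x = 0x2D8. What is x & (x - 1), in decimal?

x = 1011011000 = 728
x - 1 = 1011010111
AND   = 1011010000 = 720
(x & (x - 1) clears the lowest set bit of x.)

720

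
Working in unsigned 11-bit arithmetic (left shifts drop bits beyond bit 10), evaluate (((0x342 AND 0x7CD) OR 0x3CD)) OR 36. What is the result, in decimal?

0x342 = 01101000010
0x7CD = 11111001101
→ AND → 01101000000 = 832
0x3CD = 01111001101
→ OR → 01111001101 = 973
36 = 00000100100
→ OR → 01111101101 = 1005

1005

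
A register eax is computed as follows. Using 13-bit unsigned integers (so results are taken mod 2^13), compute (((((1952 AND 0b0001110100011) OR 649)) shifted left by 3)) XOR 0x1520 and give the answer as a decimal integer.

1952 = 0011110100000
0b0001110100011 = 0001110100011
→ AND → 0001110100000 = 928
649 = 0001010001001
→ OR → 0001110101001 = 937
→ shifted left by 3 (mod 2^13) → 1110101001000 = 7496
0x1520 = 1010100100000
→ XOR → 0100001101000 = 2152

2152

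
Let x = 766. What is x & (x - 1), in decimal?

764

x = 1011111110 = 766
x - 1 = 1011111101
AND   = 1011111100 = 764
(x & (x - 1) clears the lowest set bit of x.)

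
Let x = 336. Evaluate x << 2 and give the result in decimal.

1344

336 = 00101010000
shift left by 2 → 10101000000 = 1344
(equivalently, 336 × 2^2 = 336 × 4)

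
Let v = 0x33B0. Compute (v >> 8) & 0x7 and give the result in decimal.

3

v = 011001110110000
Shift right by 8: 0110011
Mask low 3 bits: 011 = 3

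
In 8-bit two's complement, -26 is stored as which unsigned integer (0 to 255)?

230

26 in 8 bits: 00011010
Invert: 11100101
Add 1:  11100110 = 230
(Check: 2^8 - 26 = 256 - 26 = 230.)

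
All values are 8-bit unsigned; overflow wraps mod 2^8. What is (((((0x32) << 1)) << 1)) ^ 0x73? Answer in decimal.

0x32 = 00110010
→ << 1 (mod 2^8) → 01100100 = 100
→ << 1 (mod 2^8) → 11001000 = 200
0x73 = 01110011
→ ^ → 10111011 = 187

187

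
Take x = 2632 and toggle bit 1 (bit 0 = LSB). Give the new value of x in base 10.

2634

x = 00101001001000
bit 1 is currently 0; toggle it via x ^ (1 << 1) = x ^ 2
→ 00101001001010 = 2634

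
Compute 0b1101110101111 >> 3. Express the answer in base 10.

x = 1101110101111
shift right by 3 → 0001101110101 = 885
(equivalently, floor(7087 / 8))

885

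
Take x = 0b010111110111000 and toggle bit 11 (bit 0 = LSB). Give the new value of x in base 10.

10168

x = 010111110111000
bit 11 is currently 1; toggle it via x ^ (1 << 11) = x ^ 2048
→ 010011110111000 = 10168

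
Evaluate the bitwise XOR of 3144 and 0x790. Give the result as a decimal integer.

3032

3144 = 110001001000
0x790 = 011110010000
XOR → 101111011000 = 3032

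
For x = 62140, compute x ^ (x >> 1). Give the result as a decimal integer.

x = 1111001010111100 = 62140
x>>1 = 0111100101011110
XOR  = 1000101111100010 = 35810
(x ^ (x >> 1) gives the standard binary-reflected Gray code of x.)

35810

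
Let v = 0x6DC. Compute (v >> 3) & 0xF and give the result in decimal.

v = 011011011100
Shift right by 3: 011011011
Mask low 4 bits: 1011 = 11

11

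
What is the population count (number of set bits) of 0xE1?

4

0xE1 = 11100001
Count the 1s: 1 + 1 + 1 + 1 = 4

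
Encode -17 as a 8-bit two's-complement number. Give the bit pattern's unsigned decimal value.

239

17 in 8 bits: 00010001
Invert: 11101110
Add 1:  11101111 = 239
(Check: 2^8 - 17 = 256 - 17 = 239.)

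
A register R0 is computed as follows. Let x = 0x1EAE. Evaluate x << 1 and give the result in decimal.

0x1EAE = 01111010101110
shift left by 1 → 11110101011100 = 15708
(equivalently, 7854 × 2^1 = 7854 × 2)

15708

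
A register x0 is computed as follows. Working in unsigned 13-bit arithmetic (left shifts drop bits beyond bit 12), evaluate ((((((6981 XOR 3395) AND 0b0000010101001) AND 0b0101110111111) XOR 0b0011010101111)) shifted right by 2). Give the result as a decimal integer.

427

6981 = 1101101000101
3395 = 0110101000011
→ XOR → 1011000000110 = 5638
0b0000010101001 = 0000010101001
→ AND → 0000000000000 = 0
0b0101110111111 = 0101110111111
→ AND → 0000000000000 = 0
0b0011010101111 = 0011010101111
→ XOR → 0011010101111 = 1711
→ shifted right by 2 → 0000110101011 = 427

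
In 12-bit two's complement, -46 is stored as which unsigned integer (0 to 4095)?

46 in 12 bits: 000000101110
Invert: 111111010001
Add 1:  111111010010 = 4050
(Check: 2^12 - 46 = 4096 - 46 = 4050.)

4050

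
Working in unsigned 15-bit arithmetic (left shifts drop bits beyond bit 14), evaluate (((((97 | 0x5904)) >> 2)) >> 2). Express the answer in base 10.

97 = 000000001100001
0x5904 = 101100100000100
→ | → 101100101100101 = 22885
→ >> 2 → 001011001011001 = 5721
→ >> 2 → 000010110010110 = 1430

1430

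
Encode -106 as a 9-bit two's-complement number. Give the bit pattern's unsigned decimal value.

406

106 in 9 bits: 001101010
Invert: 110010101
Add 1:  110010110 = 406
(Check: 2^9 - 106 = 512 - 106 = 406.)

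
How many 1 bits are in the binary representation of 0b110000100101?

5

n = 110000100101
Count the 1s: 1 + 1 + 1 + 1 + 1 = 5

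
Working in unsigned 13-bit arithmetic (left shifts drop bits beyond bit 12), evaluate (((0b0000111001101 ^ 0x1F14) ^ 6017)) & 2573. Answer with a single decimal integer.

2056

0b0000111001101 = 0000111001101
0x1F14 = 1111100010100
→ ^ → 1111011011001 = 7897
6017 = 1011110000001
→ ^ → 0100101011000 = 2392
2573 = 0101000001101
→ & → 0100000001000 = 2056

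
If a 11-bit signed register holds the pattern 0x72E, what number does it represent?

pattern = 11100101110 (MSB is 1 ⇒ negative)
Invert: 00011010001, add 1 → 00011010010 = 210, so the value is -210.
(Equivalently: 1838 - 2^11 = 1838 - 2048 = -210.)

-210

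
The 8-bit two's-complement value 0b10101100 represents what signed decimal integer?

pattern = 10101100 (MSB is 1 ⇒ negative)
Invert: 01010011, add 1 → 01010100 = 84, so the value is -84.
(Equivalently: 172 - 2^8 = 172 - 256 = -84.)

-84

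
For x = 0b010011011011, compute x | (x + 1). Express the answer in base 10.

x = 10011011011 = 1243
x + 1 = 10011011100
OR    = 10011011111 = 1247
(x | (x + 1) sets the lowest cleared bit.)

1247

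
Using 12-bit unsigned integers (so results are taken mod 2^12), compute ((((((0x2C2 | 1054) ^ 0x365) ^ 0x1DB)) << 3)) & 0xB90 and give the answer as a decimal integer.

0x2C2 = 001011000010
1054 = 010000011110
→ | → 011011011110 = 1758
0x365 = 001101100101
→ ^ → 010110111011 = 1467
0x1DB = 000111011011
→ ^ → 010001100000 = 1120
→ << 3 (mod 2^12) → 001100000000 = 768
0xB90 = 101110010000
→ & → 001100000000 = 768

768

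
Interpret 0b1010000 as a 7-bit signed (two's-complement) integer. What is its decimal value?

-48

pattern = 1010000 (MSB is 1 ⇒ negative)
Invert: 0101111, add 1 → 0110000 = 48, so the value is -48.
(Equivalently: 80 - 2^7 = 80 - 128 = -48.)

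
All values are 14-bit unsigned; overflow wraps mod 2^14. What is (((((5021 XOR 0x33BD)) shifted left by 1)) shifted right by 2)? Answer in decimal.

5021 = 01001110011101
0x33BD = 11001110111101
→ XOR → 10000000100000 = 8224
→ shifted left by 1 (mod 2^14) → 00000001000000 = 64
→ shifted right by 2 → 00000000010000 = 16

16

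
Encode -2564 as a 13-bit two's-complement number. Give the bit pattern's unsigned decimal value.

2564 in 13 bits: 0101000000100
Invert: 1010111111011
Add 1:  1010111111100 = 5628
(Check: 2^13 - 2564 = 8192 - 2564 = 5628.)

5628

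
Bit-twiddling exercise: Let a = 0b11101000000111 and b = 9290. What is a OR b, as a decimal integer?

15951

a = 11101000000111
9290 = 10010001001010
 OR → 11111001001111 = 15951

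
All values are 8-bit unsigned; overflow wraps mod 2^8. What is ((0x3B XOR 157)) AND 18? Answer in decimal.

2

0x3B = 00111011
157 = 10011101
→ XOR → 10100110 = 166
18 = 00010010
→ AND → 00000010 = 2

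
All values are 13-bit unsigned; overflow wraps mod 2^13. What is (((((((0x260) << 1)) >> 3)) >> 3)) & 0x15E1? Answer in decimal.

1

0x260 = 0001001100000
→ << 1 (mod 2^13) → 0010011000000 = 1216
→ >> 3 → 0000010011000 = 152
→ >> 3 → 0000000010011 = 19
0x15E1 = 1010111100001
→ & → 0000000000001 = 1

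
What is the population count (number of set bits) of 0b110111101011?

n = 110111101011
Count the 1s: 1 + 1 + 1 + 1 + 1 + 1 + 1 + 1 + 1 = 9

9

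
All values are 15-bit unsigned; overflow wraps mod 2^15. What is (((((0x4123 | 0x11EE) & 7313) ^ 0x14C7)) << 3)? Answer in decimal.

0x4123 = 100000100100011
0x11EE = 001000111101110
→ | → 101000111101111 = 20975
7313 = 001110010010001
→ & → 001000010000001 = 4225
0x14C7 = 001010011000111
→ ^ → 000010001000110 = 1094
→ << 3 (mod 2^15) → 010001000110000 = 8752

8752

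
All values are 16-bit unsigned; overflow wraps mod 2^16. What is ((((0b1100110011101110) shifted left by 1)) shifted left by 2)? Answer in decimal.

0b1100110011101110 = 1100110011101110
→ shifted left by 1 (mod 2^16) → 1001100111011100 = 39388
→ shifted left by 2 (mod 2^16) → 0110011101110000 = 26480

26480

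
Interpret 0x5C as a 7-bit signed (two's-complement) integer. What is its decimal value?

-36

pattern = 1011100 (MSB is 1 ⇒ negative)
Invert: 0100011, add 1 → 0100100 = 36, so the value is -36.
(Equivalently: 92 - 2^7 = 92 - 128 = -36.)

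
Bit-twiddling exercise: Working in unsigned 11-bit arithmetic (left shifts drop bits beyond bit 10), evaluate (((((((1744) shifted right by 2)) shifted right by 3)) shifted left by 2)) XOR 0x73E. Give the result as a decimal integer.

1744 = 11011010000
→ shifted right by 2 → 00110110100 = 436
→ shifted right by 3 → 00000110110 = 54
→ shifted left by 2 (mod 2^11) → 00011011000 = 216
0x73E = 11100111110
→ XOR → 11111100110 = 2022

2022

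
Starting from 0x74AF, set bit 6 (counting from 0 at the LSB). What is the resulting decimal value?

29935

x = 0111010010101111
bit 6 is currently 0; set it via x | (1 << 6) = x | 64
→ 0111010011101111 = 29935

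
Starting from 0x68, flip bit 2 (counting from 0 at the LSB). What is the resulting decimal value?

108

x = 01101000
bit 2 is currently 0; toggle it via x ^ (1 << 2) = x ^ 4
→ 01101100 = 108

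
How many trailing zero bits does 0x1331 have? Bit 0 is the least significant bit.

0x1331 = 1001100110001
Trailing zeros: 0, so the lowest set bit is bit 0 (value 1).

0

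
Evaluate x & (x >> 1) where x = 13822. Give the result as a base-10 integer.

x = 11010111111110 = 13822
x>>1 = 01101011111111
AND  = 01000011111110 = 4350
(x & (x >> 1) has a 1 wherever x has two consecutive 1 bits.)

4350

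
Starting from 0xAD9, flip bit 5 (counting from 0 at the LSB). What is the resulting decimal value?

x = 00101011011001
bit 5 is currently 0; toggle it via x ^ (1 << 5) = x ^ 32
→ 00101011111001 = 2809

2809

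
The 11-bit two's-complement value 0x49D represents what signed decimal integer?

-867

pattern = 10010011101 (MSB is 1 ⇒ negative)
Invert: 01101100010, add 1 → 01101100011 = 867, so the value is -867.
(Equivalently: 1181 - 2^11 = 1181 - 2048 = -867.)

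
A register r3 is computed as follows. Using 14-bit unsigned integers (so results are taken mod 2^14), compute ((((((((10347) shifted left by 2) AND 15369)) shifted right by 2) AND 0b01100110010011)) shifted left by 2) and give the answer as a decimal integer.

10347 = 10100001101011
→ shifted left by 2 (mod 2^14) → 10000110101100 = 8620
15369 = 11110000001001
→ AND → 10000000001000 = 8200
→ shifted right by 2 → 00100000000010 = 2050
0b01100110010011 = 01100110010011
→ AND → 00100000000010 = 2050
→ shifted left by 2 (mod 2^14) → 10000000001000 = 8200

8200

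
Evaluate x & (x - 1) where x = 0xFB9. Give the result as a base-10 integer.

x = 111110111001 = 4025
x - 1 = 111110111000
AND   = 111110111000 = 4024
(x & (x - 1) clears the lowest set bit of x.)

4024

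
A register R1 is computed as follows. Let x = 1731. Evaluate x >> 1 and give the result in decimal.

865

1731 = 11011000011
shift right by 1 → 01101100001 = 865
(equivalently, floor(1731 / 2))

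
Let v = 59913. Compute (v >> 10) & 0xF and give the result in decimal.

10

v = 1110101000001001
Shift right by 10: 111010
Mask low 4 bits: 1010 = 10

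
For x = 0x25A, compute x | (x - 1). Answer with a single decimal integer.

x = 1001011010 = 602
x - 1 = 1001011001
OR    = 1001011011 = 603
(x | (x - 1) sets all bits below the lowest set bit.)

603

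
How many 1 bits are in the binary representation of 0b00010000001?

n = 10000001
Count the 1s: 1 + 1 = 2

2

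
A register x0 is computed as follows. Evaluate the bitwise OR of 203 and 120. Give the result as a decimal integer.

203 = 11001011
120 = 01111000
 OR → 11111011 = 251

251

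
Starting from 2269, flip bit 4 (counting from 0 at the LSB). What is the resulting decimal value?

x = 100011011101
bit 4 is currently 1; toggle it via x ^ (1 << 4) = x ^ 16
→ 100011001101 = 2253

2253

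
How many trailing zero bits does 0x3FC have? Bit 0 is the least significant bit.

0x3FC = 1111111100
Trailing zeros: 2, so the lowest set bit is bit 2 (value 4).

2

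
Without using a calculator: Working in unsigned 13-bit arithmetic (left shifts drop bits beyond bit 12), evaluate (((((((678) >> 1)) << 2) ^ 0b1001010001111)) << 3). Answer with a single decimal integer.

678 = 0001010100110
→ >> 1 → 0000101010011 = 339
→ << 2 (mod 2^13) → 0010101001100 = 1356
0b1001010001111 = 1001010001111
→ ^ → 1011111000011 = 6083
→ << 3 (mod 2^13) → 1111000011000 = 7704

7704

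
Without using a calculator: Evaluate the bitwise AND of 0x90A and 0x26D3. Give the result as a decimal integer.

2

0x90A = 00100100001010
0x26D3 = 10011011010011
AND → 00000000000010 = 2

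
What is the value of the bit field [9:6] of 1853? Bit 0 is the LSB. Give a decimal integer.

v = 11100111101
Shift right by 6: 11100
Mask low 4 bits: 1100 = 12

12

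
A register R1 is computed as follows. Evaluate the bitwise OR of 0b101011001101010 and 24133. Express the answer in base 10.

a = 101011001101010
24133 = 101111001000101
 OR → 101111001101111 = 24175

24175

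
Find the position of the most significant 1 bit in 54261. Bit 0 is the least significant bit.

54261 = 1101001111110101
The topmost 1 is at position 15 (since 2^15 = 32768 ≤ 54261 < 65536).

15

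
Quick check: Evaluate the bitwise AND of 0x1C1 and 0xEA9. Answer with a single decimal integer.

129

0x1C1 = 000111000001
0xEA9 = 111010101001
AND → 000010000001 = 129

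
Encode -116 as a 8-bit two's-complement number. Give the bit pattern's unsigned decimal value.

140

116 in 8 bits: 01110100
Invert: 10001011
Add 1:  10001100 = 140
(Check: 2^8 - 116 = 256 - 116 = 140.)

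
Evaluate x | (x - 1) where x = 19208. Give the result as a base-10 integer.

19215

x = 100101100001000 = 19208
x - 1 = 100101100000111
OR    = 100101100001111 = 19215
(x | (x - 1) sets all bits below the lowest set bit.)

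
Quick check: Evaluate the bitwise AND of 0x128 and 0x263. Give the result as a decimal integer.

32

0x128 = 0100101000
0x263 = 1001100011
AND → 0000100000 = 32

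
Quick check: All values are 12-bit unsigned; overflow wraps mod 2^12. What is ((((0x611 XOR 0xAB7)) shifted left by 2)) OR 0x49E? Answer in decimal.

0x611 = 011000010001
0xAB7 = 101010110111
→ XOR → 110010100110 = 3238
→ shifted left by 2 (mod 2^12) → 001010011000 = 664
0x49E = 010010011110
→ OR → 011010011110 = 1694

1694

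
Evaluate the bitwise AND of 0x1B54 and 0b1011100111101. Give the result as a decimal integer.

0x1B54 = 1101101010100
b = 1011100111101
AND → 1001100010100 = 4884

4884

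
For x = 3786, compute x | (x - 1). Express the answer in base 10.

x = 111011001010 = 3786
x - 1 = 111011001001
OR    = 111011001011 = 3787
(x | (x - 1) sets all bits below the lowest set bit.)

3787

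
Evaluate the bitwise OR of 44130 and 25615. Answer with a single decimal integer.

44130 = 1010110001100010
25615 = 0110010000001111
 OR → 1110110001101111 = 60527

60527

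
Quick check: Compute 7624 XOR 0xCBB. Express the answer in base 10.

7624 = 1110111001000
0xCBB = 0110010111011
XOR → 1000101110011 = 4467

4467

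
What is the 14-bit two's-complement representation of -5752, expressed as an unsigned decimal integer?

10632

5752 in 14 bits: 01011001111000
Invert: 10100110000111
Add 1:  10100110001000 = 10632
(Check: 2^14 - 5752 = 16384 - 5752 = 10632.)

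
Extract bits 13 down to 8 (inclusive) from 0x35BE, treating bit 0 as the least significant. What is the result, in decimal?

53

v = 11010110111110
Shift right by 8: 110101
Mask low 6 bits: 110101 = 53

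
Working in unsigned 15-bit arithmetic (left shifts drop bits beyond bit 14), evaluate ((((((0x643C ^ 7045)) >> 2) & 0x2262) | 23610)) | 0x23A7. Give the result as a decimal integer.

32767

0x643C = 110010000111100
7045 = 001101110000101
→ ^ → 111111110111001 = 32697
→ >> 2 → 001111111101110 = 8174
0x2262 = 010001001100010
→ & → 000001001100010 = 610
23610 = 101110000111010
→ | → 101111001111010 = 24186
0x23A7 = 010001110100111
→ | → 111111111111111 = 32767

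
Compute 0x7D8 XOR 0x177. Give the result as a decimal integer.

0x7D8 = 11111011000
0x177 = 00101110111
XOR → 11010101111 = 1711

1711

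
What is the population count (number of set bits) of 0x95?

0x95 = 10010101
Count the 1s: 1 + 1 + 1 + 1 = 4

4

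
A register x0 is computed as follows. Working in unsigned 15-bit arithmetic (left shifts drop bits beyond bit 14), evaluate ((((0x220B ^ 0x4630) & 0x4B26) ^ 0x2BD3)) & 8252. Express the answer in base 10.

0x220B = 010001000001011
0x4630 = 100011000110000
→ ^ → 110010000111011 = 25659
0x4B26 = 100101100100110
→ & → 100000000100010 = 16418
0x2BD3 = 010101111010011
→ ^ → 110101111110001 = 27633
8252 = 010000000111100
→ & → 010000000110000 = 8240

8240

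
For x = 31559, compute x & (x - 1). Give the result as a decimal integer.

31558

x = 111101101000111 = 31559
x - 1 = 111101101000110
AND   = 111101101000110 = 31558
(x & (x - 1) clears the lowest set bit of x.)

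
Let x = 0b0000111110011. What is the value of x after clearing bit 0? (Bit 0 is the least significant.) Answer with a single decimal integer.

x = 0000111110011
bit 0 is currently 1; clear it via x & ~(1 << 0) = x & ~1
→ 0000111110010 = 498

498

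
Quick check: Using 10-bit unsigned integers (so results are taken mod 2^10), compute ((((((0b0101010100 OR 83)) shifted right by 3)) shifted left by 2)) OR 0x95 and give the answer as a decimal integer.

189

0b0101010100 = 0101010100
83 = 0001010011
→ OR → 0101010111 = 343
→ shifted right by 3 → 0000101010 = 42
→ shifted left by 2 (mod 2^10) → 0010101000 = 168
0x95 = 0010010101
→ OR → 0010111101 = 189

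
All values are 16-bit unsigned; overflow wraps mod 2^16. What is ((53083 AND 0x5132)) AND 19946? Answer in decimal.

16642

53083 = 1100111101011011
0x5132 = 0101000100110010
→ AND → 0100000100010010 = 16658
19946 = 0100110111101010
→ AND → 0100000100000010 = 16642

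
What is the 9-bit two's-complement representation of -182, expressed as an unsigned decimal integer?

330

182 in 9 bits: 010110110
Invert: 101001001
Add 1:  101001010 = 330
(Check: 2^9 - 182 = 512 - 182 = 330.)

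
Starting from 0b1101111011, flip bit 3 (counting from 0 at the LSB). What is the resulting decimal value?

x = 1101111011
bit 3 is currently 1; toggle it via x ^ (1 << 3) = x ^ 8
→ 1101110011 = 883

883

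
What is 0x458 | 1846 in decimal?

0x458 = 10001011000
1846 = 11100110110
 OR → 11101111110 = 1918

1918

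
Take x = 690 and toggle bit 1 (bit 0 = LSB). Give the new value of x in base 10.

x = 1010110010
bit 1 is currently 1; toggle it via x ^ (1 << 1) = x ^ 2
→ 1010110000 = 688

688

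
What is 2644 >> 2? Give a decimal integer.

661

2644 = 101001010100
shift right by 2 → 001010010101 = 661
(equivalently, floor(2644 / 4))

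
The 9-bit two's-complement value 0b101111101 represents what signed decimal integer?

-131

pattern = 101111101 (MSB is 1 ⇒ negative)
Invert: 010000010, add 1 → 010000011 = 131, so the value is -131.
(Equivalently: 381 - 2^9 = 381 - 512 = -131.)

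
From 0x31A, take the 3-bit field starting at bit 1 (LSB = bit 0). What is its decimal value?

v = 01100011010
Shift right by 1: 0110001101
Mask low 3 bits: 101 = 5

5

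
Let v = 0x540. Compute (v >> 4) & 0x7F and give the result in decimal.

84

v = 10101000000
Shift right by 4: 1010100
Mask low 7 bits: 1010100 = 84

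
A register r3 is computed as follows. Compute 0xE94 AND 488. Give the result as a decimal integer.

0xE94 = 111010010100
488 = 000111101000
AND → 000010000000 = 128

128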